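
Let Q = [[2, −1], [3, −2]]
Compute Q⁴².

[[1, 0], [0, 1]]

Q² = I (check: tr Q = 0 and det Q = −1), so Q⁴² = I since 42 is even.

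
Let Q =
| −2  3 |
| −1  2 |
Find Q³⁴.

[[1, 0], [0, 1]]

Q² = I (check: tr Q = 0 and det Q = −1), so Q³⁴ = I since 34 is even.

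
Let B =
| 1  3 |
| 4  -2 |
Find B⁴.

[[181, -87], [-116, 268]]

B² = [[13, -3], [-4, 16]]
B³ = [[1, 45], [60, -44]]
B⁴ = [[181, -87], [-116, 268]]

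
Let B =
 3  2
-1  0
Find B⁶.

[[127, 126], [-63, -62]]

tr B = 3 and det B = 2, so the characteristic polynomial is λ² − (3)λ + (2) with roots 1 and 2.
Eigenvectors give P = [[-1, -2], [1, 1]] with P⁻¹ = [[1, 2], [-1, -1]], and B = P·diag(1, 2)·P⁻¹.
Then B⁶ = P·diag(1, 64)·P⁻¹ = [[-1, -128], [1, 64]] · [[1, 2], [-1, -1]] = [[127, 126], [-63, -62]].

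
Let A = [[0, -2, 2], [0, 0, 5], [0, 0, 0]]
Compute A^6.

[[0, 0, 0], [0, 0, 0], [0, 0, 0]]

A is strictly triangular, hence nilpotent: A^3 = 0, so A^6 = 0.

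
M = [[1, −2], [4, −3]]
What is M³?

M² = [[−7, 4], [−8, 1]]
M³ = [[9, 2], [−4, 13]]

[[9, 2], [−4, 13]]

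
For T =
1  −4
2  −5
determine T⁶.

[[−727, 1456], [−728, 1457]]

tr T = −4 and det T = 3, so the characteristic polynomial is λ² − (−4)λ + (3) with roots −3 and −1.
Eigenvectors give P = [[1, 2], [1, 1]] with P⁻¹ = [[−1, 2], [1, −1]], and T = P·diag(−3, −1)·P⁻¹.
Then T⁶ = P·diag(729, 1)·P⁻¹ = [[729, 2], [729, 1]] · [[−1, 2], [1, −1]] = [[−727, 1456], [−728, 1457]].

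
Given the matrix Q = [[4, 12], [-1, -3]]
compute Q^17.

Q² = Q (a projection; rank 1, trace 1), so Q^17 = Q.

[[4, 12], [-1, -3]]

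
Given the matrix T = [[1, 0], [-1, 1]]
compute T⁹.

[[1, 0], [-9, 1]]

T = I + N where N = [[0, 0], [-1, 0]] is strictly lower-triangular, so N² = 0.
(I + N)⁹ = I + 9·N = [[1, 0], [-9, 1]].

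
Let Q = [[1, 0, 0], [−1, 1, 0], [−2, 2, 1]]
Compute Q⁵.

Q = I + N where N = [[0, 0, 0], [−1, 0, 0], [−2, 2, 0]] is strictly lower-triangular, so N³ = 0.
(I + N)⁵ = I + 5·N + 10·N² = [[1, 0, 0], [−5, 1, 0], [−30, 10, 1]].

[[1, 0, 0], [−5, 1, 0], [−30, 10, 1]]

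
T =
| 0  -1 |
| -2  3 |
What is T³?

T² = [[2, -3], [-6, 11]]
T³ = [[6, -11], [-22, 39]]

[[6, -11], [-22, 39]]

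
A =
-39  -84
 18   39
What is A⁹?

tr A = 0 and det A = -9, so the characteristic polynomial is λ² − (0)λ + (-9) with roots 3 and -3.
Eigenvectors give P = [[-2, 7], [1, -3]] with P⁻¹ = [[3, 7], [1, 2]], and A = P·diag(3, -3)·P⁻¹.
Then A⁹ = P·diag(19683, -19683)·P⁻¹ = [[-39366, -137781], [19683, 59049]] · [[3, 7], [1, 2]] = [[-255879, -551124], [118098, 255879]].

[[-255879, -551124], [118098, 255879]]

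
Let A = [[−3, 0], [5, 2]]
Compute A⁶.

tr A = −1 and det A = −6, so the characteristic polynomial is λ² − (−1)λ + (−6) with roots 2 and −3.
Eigenvectors give P = [[0, −1], [1, 1]] with P⁻¹ = [[1, 1], [−1, 0]], and A = P·diag(2, −3)·P⁻¹.
Then A⁶ = P·diag(64, 729)·P⁻¹ = [[0, −729], [64, 729]] · [[1, 1], [−1, 0]] = [[729, 0], [−665, 64]].

[[729, 0], [−665, 64]]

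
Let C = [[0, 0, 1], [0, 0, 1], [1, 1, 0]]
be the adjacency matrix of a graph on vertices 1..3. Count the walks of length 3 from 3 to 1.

2

The number of length-3 walks from vertex 3 to vertex 1 is entry (3,1) of C³, where C is the adjacency matrix.
C² = [[1, 1, 0], [1, 1, 0], [0, 0, 2]]
C³ = [[0, 0, 2], [0, 0, 2], [2, 2, 0]]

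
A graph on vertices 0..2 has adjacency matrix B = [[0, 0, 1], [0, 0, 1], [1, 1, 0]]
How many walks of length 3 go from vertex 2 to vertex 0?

2

The number of length-3 walks from vertex 2 to vertex 0 is entry (2,0) of B³, where B is the adjacency matrix.
B² = [[1, 1, 0], [1, 1, 0], [0, 0, 2]]
B³ = [[0, 0, 2], [0, 0, 2], [2, 2, 0]]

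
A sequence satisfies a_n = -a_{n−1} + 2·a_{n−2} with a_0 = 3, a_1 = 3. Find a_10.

3

With companion matrix Q = [[-1, 2], [1, 0]], [a_n, a_{n−1}]ᵀ = Q·[a_{n−1}, a_{n−2}]ᵀ, so [a_10, a_9]ᵀ = Q⁹·[a_1, a_0]ᵀ.
Q⁹ = [[-341, 342], [171, -170]], giving [a_10, a_9]ᵀ = [[3], [3]].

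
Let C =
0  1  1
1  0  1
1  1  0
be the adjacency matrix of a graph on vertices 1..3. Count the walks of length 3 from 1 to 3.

The number of length-3 walks from vertex 1 to vertex 3 is entry (1,3) of C^3, where C is the adjacency matrix.
C^2 = [[2, 1, 1], [1, 2, 1], [1, 1, 2]]
C^3 = [[2, 3, 3], [3, 2, 3], [3, 3, 2]]

3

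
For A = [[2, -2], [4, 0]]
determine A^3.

[[-24, 8], [-16, -16]]

A^2 = [[-4, -4], [8, -8]]
A^3 = [[-24, 8], [-16, -16]]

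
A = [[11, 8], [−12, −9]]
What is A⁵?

[[731, 488], [−732, −489]]

tr A = 2 and det A = −3, so the characteristic polynomial is λ² − (2)λ + (−3) with roots −1 and 3.
Eigenvectors give P = [[2, −1], [−3, 1]] with P⁻¹ = [[−1, −1], [−3, −2]], and A = P·diag(−1, 3)·P⁻¹.
Then A⁵ = P·diag(−1, 243)·P⁻¹ = [[−2, −243], [3, 243]] · [[−1, −1], [−3, −2]] = [[731, 488], [−732, −489]].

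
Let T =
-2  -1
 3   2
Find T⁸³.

T² = I (check: tr T = 0 and det T = -1), so T⁸³ = T since 83 is odd.

[[-2, -1], [3, 2]]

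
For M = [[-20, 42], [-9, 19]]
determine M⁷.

[[-902, 1806], [-387, 775]]

tr M = -1 and det M = -2, so the characteristic polynomial is λ² − (-1)λ + (-2) with roots -2 and 1.
Eigenvectors give P = [[7, -2], [3, -1]] with P⁻¹ = [[1, -2], [3, -7]], and M = P·diag(-2, 1)·P⁻¹.
Then M⁷ = P·diag(-128, 1)·P⁻¹ = [[-896, -2], [-384, -1]] · [[1, -2], [3, -7]] = [[-902, 1806], [-387, 775]].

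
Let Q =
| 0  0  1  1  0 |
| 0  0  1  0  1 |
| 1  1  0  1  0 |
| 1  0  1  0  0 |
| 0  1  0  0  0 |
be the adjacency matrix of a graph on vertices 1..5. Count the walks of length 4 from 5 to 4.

1

The number of length-4 walks from vertex 5 to vertex 4 is entry (5,4) of Q^4, where Q is the adjacency matrix.
Q^2 = [[2, 1, 1, 1, 0], [1, 2, 0, 1, 0], [1, 0, 3, 1, 1], [1, 1, 1, 2, 0], [0, 0, 1, 0, 1]]
Q^3 = [[2, 1, 4, 3, 1], [1, 0, 4, 1, 2], [4, 4, 2, 4, 0], [3, 1, 4, 2, 1], [1, 2, 0, 1, 0]]
Q^4 = [[7, 5, 6, 6, 1], [5, 6, 2, 5, 0], [6, 2, 12, 6, 4], [6, 5, 6, 7, 1], [1, 0, 4, 1, 2]]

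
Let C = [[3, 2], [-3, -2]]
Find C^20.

[[3, 2], [-3, -2]]

C² = C (a projection; rank 1, trace 1), so C^20 = C.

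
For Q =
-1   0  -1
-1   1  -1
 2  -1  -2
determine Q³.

[[6, -2, -6], [4, 0, -4], [10, -2, -2]]

Q² = [[-1, 1, 3], [-2, 2, 2], [-5, 1, 3]]
Q³ = [[6, -2, -6], [4, 0, -4], [10, -2, -2]]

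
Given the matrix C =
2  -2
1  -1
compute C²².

C² = C (a projection; rank 1, trace 1), so C²² = C.

[[2, -2], [1, -1]]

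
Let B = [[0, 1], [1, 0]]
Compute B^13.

[[0, 1], [1, 0]]

B² = I (check: tr B = 0 and det B = -1), so B^13 = B since 13 is odd.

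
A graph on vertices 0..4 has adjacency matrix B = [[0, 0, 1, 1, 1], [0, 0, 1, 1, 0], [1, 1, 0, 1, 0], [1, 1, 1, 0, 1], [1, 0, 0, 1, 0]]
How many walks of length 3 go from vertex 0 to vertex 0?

4

The number of length-3 walks from vertex 0 to vertex 0 is entry (0,0) of B³, where B is the adjacency matrix.
B² = [[3, 2, 1, 2, 1], [2, 2, 1, 1, 1], [1, 1, 3, 2, 2], [2, 1, 2, 4, 1], [1, 1, 2, 1, 2]]
B³ = [[4, 3, 7, 7, 5], [3, 2, 5, 6, 3], [7, 5, 4, 7, 3], [7, 6, 7, 6, 6], [5, 3, 3, 6, 2]]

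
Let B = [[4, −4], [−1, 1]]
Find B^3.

[[100, −100], [−25, 25]]

B^2 = [[20, −20], [−5, 5]]
B^3 = [[100, −100], [−25, 25]]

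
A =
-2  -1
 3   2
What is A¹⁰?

A² = I (check: tr A = 0 and det A = -1), so A¹⁰ = I since 10 is even.

[[1, 0], [0, 1]]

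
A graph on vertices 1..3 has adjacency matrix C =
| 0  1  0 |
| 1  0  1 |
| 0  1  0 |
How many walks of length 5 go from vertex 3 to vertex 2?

The number of length-5 walks from vertex 3 to vertex 2 is entry (3,2) of C⁵, where C is the adjacency matrix.
C² = [[1, 0, 1], [0, 2, 0], [1, 0, 1]]
C³ = [[0, 2, 0], [2, 0, 2], [0, 2, 0]]
C⁴ = [[2, 0, 2], [0, 4, 0], [2, 0, 2]]
C⁵ = [[0, 4, 0], [4, 0, 4], [0, 4, 0]]

4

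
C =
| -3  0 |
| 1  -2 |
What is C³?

[[-27, 0], [19, -8]]

tr C = -5 and det C = 6, so the characteristic polynomial is λ² − (-5)λ + (6) with roots -2 and -3.
Eigenvectors give P = [[0, -1], [1, 1]] with P⁻¹ = [[1, 1], [-1, 0]], and C = P·diag(-2, -3)·P⁻¹.
Then C³ = P·diag(-8, -27)·P⁻¹ = [[0, 27], [-8, -27]] · [[1, 1], [-1, 0]] = [[-27, 0], [19, -8]].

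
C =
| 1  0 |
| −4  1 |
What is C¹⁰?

C = I + N where N = [[0, 0], [−4, 0]] is strictly lower-triangular, so N² = 0.
(I + N)¹⁰ = I + 10·N = [[1, 0], [−40, 1]].

[[1, 0], [−40, 1]]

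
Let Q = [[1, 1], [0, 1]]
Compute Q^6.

[[1, 6], [0, 1]]

Q = I + N where N = [[0, 1], [0, 0]] is strictly upper-triangular, so N^2 = 0.
(I + N)^6 = I + 6·N = [[1, 6], [0, 1]].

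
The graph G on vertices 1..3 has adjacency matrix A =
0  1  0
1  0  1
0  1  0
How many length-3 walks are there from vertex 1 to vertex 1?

0

The number of length-3 walks from vertex 1 to vertex 1 is entry (1,1) of A³, where A is the adjacency matrix.
A² = [[1, 0, 1], [0, 2, 0], [1, 0, 1]]
A³ = [[0, 2, 0], [2, 0, 2], [0, 2, 0]]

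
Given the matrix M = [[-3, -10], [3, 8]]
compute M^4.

tr M = 5 and det M = 6, so the characteristic polynomial is λ² − (5)λ + (6) with roots 2 and 3.
Eigenvectors give P = [[-2, 5], [1, -3]] with P⁻¹ = [[-3, -5], [-1, -2]], and M = P·diag(2, 3)·P⁻¹.
Then M^4 = P·diag(16, 81)·P⁻¹ = [[-32, 405], [16, -243]] · [[-3, -5], [-1, -2]] = [[-309, -650], [195, 406]].

[[-309, -650], [195, 406]]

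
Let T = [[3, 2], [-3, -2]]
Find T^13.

[[3, 2], [-3, -2]]

T² = T (a projection; rank 1, trace 1), so T^13 = T.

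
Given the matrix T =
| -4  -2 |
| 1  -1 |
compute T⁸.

tr T = -5 and det T = 6, so the characteristic polynomial is λ² − (-5)λ + (6) with roots -2 and -3.
Eigenvectors give P = [[1, 2], [-1, -1]] with P⁻¹ = [[-1, -2], [1, 1]], and T = P·diag(-2, -3)·P⁻¹.
Then T⁸ = P·diag(256, 6561)·P⁻¹ = [[256, 13122], [-256, -6561]] · [[-1, -2], [1, 1]] = [[12866, 12610], [-6305, -6049]].

[[12866, 12610], [-6305, -6049]]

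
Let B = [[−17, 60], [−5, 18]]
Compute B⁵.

[[−857, 3300], [−275, 1068]]

tr B = 1 and det B = −6, so the characteristic polynomial is λ² − (1)λ + (−6) with roots −2 and 3.
Eigenvectors give P = [[4, 3], [1, 1]] with P⁻¹ = [[1, −3], [−1, 4]], and B = P·diag(−2, 3)·P⁻¹.
Then B⁵ = P·diag(−32, 243)·P⁻¹ = [[−128, 729], [−32, 243]] · [[1, −3], [−1, 4]] = [[−857, 3300], [−275, 1068]].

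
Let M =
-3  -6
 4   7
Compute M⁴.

tr M = 4 and det M = 3, so the characteristic polynomial is λ² − (4)λ + (3) with roots 1 and 3.
Eigenvectors give P = [[3, -1], [-2, 1]] with P⁻¹ = [[1, 1], [2, 3]], and M = P·diag(1, 3)·P⁻¹.
Then M⁴ = P·diag(1, 81)·P⁻¹ = [[3, -81], [-2, 81]] · [[1, 1], [2, 3]] = [[-159, -240], [160, 241]].

[[-159, -240], [160, 241]]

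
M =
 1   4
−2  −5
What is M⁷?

[[2185, 4372], [−2186, −4373]]

tr M = −4 and det M = 3, so the characteristic polynomial is λ² − (−4)λ + (3) with roots −3 and −1.
Eigenvectors give P = [[−1, −2], [1, 1]] with P⁻¹ = [[1, 2], [−1, −1]], and M = P·diag(−3, −1)·P⁻¹.
Then M⁷ = P·diag(−2187, −1)·P⁻¹ = [[2187, 2], [−2187, −1]] · [[1, 2], [−1, −1]] = [[2185, 4372], [−2186, −4373]].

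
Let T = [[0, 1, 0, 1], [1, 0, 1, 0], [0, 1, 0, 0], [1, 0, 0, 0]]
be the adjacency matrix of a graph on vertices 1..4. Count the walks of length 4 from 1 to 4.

0

The number of length-4 walks from vertex 1 to vertex 4 is entry (1,4) of T⁴, where T is the adjacency matrix.
T² = [[2, 0, 1, 0], [0, 2, 0, 1], [1, 0, 1, 0], [0, 1, 0, 1]]
T³ = [[0, 3, 0, 2], [3, 0, 2, 0], [0, 2, 0, 1], [2, 0, 1, 0]]
T⁴ = [[5, 0, 3, 0], [0, 5, 0, 3], [3, 0, 2, 0], [0, 3, 0, 2]]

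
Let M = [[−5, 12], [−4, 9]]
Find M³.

[[−77, 156], [−52, 105]]

tr M = 4 and det M = 3, so the characteristic polynomial is λ² − (4)λ + (3) with roots 1 and 3.
Eigenvectors give P = [[2, −3], [1, −2]] with P⁻¹ = [[2, −3], [1, −2]], and M = P·diag(1, 3)·P⁻¹.
Then M³ = P·diag(1, 27)·P⁻¹ = [[2, −81], [1, −54]] · [[2, −3], [1, −2]] = [[−77, 156], [−52, 105]].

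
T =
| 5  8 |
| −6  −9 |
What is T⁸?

[[−19679, −26240], [19680, 26241]]

tr T = −4 and det T = 3, so the characteristic polynomial is λ² − (−4)λ + (3) with roots −3 and −1.
Eigenvectors give P = [[1, −4], [−1, 3]] with P⁻¹ = [[−3, −4], [−1, −1]], and T = P·diag(−3, −1)·P⁻¹.
Then T⁸ = P·diag(6561, 1)·P⁻¹ = [[6561, −4], [−6561, 3]] · [[−3, −4], [−1, −1]] = [[−19679, −26240], [19680, 26241]].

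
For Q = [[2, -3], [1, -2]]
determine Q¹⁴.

Q² = I (check: tr Q = 0 and det Q = -1), so Q¹⁴ = I since 14 is even.

[[1, 0], [0, 1]]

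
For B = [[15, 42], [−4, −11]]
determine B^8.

tr B = 4 and det B = 3, so the characteristic polynomial is λ² − (4)λ + (3) with roots 1 and 3.
Eigenvectors give P = [[3, 7], [−1, −2]] with P⁻¹ = [[−2, −7], [1, 3]], and B = P·diag(1, 3)·P⁻¹.
Then B^8 = P·diag(1, 6561)·P⁻¹ = [[3, 45927], [−1, −13122]] · [[−2, −7], [1, 3]] = [[45921, 137760], [−13120, −39359]].

[[45921, 137760], [−13120, −39359]]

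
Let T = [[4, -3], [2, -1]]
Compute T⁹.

[[1534, -1533], [1022, -1021]]

tr T = 3 and det T = 2, so the characteristic polynomial is λ² − (3)λ + (2) with roots 1 and 2.
Eigenvectors give P = [[1, 3], [1, 2]] with P⁻¹ = [[-2, 3], [1, -1]], and T = P·diag(1, 2)·P⁻¹.
Then T⁹ = P·diag(1, 512)·P⁻¹ = [[1, 1536], [1, 1024]] · [[-2, 3], [1, -1]] = [[1534, -1533], [1022, -1021]].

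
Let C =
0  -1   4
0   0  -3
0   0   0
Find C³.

[[0, 0, 0], [0, 0, 0], [0, 0, 0]]

C is strictly triangular, hence nilpotent: C³ = 0, so C³ = 0.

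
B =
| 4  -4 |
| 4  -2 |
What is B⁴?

[[-64, 96], [-96, 80]]

B² = [[0, -8], [8, -12]]
B³ = [[-32, 16], [-16, -8]]
B⁴ = [[-64, 96], [-96, 80]]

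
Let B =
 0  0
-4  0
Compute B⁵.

[[0, 0], [0, 0]]

B is strictly triangular, hence nilpotent: B² = 0, so B⁵ = 0.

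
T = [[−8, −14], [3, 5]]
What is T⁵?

[[−218, −434], [93, 185]]

tr T = −3 and det T = 2, so the characteristic polynomial is λ² − (−3)λ + (2) with roots −2 and −1.
Eigenvectors give P = [[7, 2], [−3, −1]] with P⁻¹ = [[1, 2], [−3, −7]], and T = P·diag(−2, −1)·P⁻¹.
Then T⁵ = P·diag(−32, −1)·P⁻¹ = [[−224, −2], [96, 1]] · [[1, 2], [−3, −7]] = [[−218, −434], [93, 185]].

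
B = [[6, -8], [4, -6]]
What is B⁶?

tr B = 0 and det B = -4, so the characteristic polynomial is λ² − (0)λ + (-4) with roots 2 and -2.
Eigenvectors give P = [[2, -1], [1, -1]] with P⁻¹ = [[1, -1], [1, -2]], and B = P·diag(2, -2)·P⁻¹.
Then B⁶ = P·diag(64, 64)·P⁻¹ = [[128, -64], [64, -64]] · [[1, -1], [1, -2]] = [[64, 0], [0, 64]].

[[64, 0], [0, 64]]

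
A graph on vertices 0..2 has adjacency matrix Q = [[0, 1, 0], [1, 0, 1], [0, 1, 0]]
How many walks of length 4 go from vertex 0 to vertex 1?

0

The number of length-4 walks from vertex 0 to vertex 1 is entry (0,1) of Q⁴, where Q is the adjacency matrix.
Q² = [[1, 0, 1], [0, 2, 0], [1, 0, 1]]
Q³ = [[0, 2, 0], [2, 0, 2], [0, 2, 0]]
Q⁴ = [[2, 0, 2], [0, 4, 0], [2, 0, 2]]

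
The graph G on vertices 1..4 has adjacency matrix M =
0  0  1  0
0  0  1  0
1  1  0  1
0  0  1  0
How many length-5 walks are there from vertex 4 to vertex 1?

0

The number of length-5 walks from vertex 4 to vertex 1 is entry (4,1) of M^5, where M is the adjacency matrix.
M^2 = [[1, 1, 0, 1], [1, 1, 0, 1], [0, 0, 3, 0], [1, 1, 0, 1]]
M^3 = [[0, 0, 3, 0], [0, 0, 3, 0], [3, 3, 0, 3], [0, 0, 3, 0]]
M^4 = [[3, 3, 0, 3], [3, 3, 0, 3], [0, 0, 9, 0], [3, 3, 0, 3]]
M^5 = [[0, 0, 9, 0], [0, 0, 9, 0], [9, 9, 0, 9], [0, 0, 9, 0]]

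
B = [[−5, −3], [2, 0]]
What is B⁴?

tr B = −5 and det B = 6, so the characteristic polynomial is λ² − (−5)λ + (6) with roots −2 and −3.
Eigenvectors give P = [[−1, −3], [1, 2]] with P⁻¹ = [[2, 3], [−1, −1]], and B = P·diag(−2, −3)·P⁻¹.
Then B⁴ = P·diag(16, 81)·P⁻¹ = [[−16, −243], [16, 162]] · [[2, 3], [−1, −1]] = [[211, 195], [−130, −114]].

[[211, 195], [−130, −114]]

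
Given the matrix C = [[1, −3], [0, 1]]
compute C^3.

C = I + N where N = [[0, −3], [0, 0]] is strictly upper-triangular, so N^2 = 0.
(I + N)^3 = I + 3·N = [[1, −9], [0, 1]].

[[1, −9], [0, 1]]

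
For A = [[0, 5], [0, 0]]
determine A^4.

[[0, 0], [0, 0]]

A is strictly triangular, hence nilpotent: A^2 = 0, so A^4 = 0.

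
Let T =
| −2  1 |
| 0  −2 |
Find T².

[[4, −4], [0, 4]]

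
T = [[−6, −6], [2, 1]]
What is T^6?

tr T = −5 and det T = 6, so the characteristic polynomial is λ² − (−5)λ + (6) with roots −2 and −3.
Eigenvectors give P = [[3, 2], [−2, −1]] with P⁻¹ = [[−1, −2], [2, 3]], and T = P·diag(−2, −3)·P⁻¹.
Then T^6 = P·diag(64, 729)·P⁻¹ = [[192, 1458], [−128, −729]] · [[−1, −2], [2, 3]] = [[2724, 3990], [−1330, −1931]].

[[2724, 3990], [−1330, −1931]]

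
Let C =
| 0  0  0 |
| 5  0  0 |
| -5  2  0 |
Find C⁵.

C is strictly triangular, hence nilpotent: C³ = 0, so C⁵ = 0.

[[0, 0, 0], [0, 0, 0], [0, 0, 0]]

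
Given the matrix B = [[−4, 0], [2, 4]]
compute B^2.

[[16, 0], [0, 16]]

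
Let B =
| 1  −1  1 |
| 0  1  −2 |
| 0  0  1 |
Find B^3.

B = I + N where N = [[0, −1, 1], [0, 0, −2], [0, 0, 0]] is strictly upper-triangular, so N^3 = 0.
(I + N)^3 = I + 3·N + 3·N^2 = [[1, −3, 9], [0, 1, −6], [0, 0, 1]].

[[1, −3, 9], [0, 1, −6], [0, 0, 1]]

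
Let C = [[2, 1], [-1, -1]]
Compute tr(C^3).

4

C^2 = [[3, 1], [-1, 0]]
C^3 = [[5, 2], [-2, -1]]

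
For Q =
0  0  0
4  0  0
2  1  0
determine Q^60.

Q is strictly triangular, hence nilpotent: Q^3 = 0, so Q^60 = 0.

[[0, 0, 0], [0, 0, 0], [0, 0, 0]]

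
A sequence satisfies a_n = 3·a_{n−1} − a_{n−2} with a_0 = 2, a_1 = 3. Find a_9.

With companion matrix B = [[3, −1], [1, 0]], [a_n, a_{n−1}]ᵀ = B·[a_{n−1}, a_{n−2}]ᵀ, so [a_9, a_8]ᵀ = B⁸·[a_1, a_0]ᵀ.
B⁸ = [[2584, −987], [987, −377]], giving [a_9, a_8]ᵀ = [[5778], [2207]].

5778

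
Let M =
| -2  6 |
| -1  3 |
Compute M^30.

[[-2, 6], [-1, 3]]

M² = M (a projection; rank 1, trace 1), so M^30 = M.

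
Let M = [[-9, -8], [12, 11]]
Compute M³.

[[-57, -56], [84, 83]]

tr M = 2 and det M = -3, so the characteristic polynomial is λ² − (2)λ + (-3) with roots -1 and 3.
Eigenvectors give P = [[-1, 2], [1, -3]] with P⁻¹ = [[-3, -2], [-1, -1]], and M = P·diag(-1, 3)·P⁻¹.
Then M³ = P·diag(-1, 27)·P⁻¹ = [[1, 54], [-1, -81]] · [[-3, -2], [-1, -1]] = [[-57, -56], [84, 83]].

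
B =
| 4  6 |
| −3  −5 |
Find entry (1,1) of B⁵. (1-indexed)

34

tr B = −1 and det B = −2, so the characteristic polynomial is λ² − (−1)λ + (−2) with roots 1 and −2.
Eigenvectors give P = [[−2, 1], [1, −1]] with P⁻¹ = [[−1, −1], [−1, −2]], and B = P·diag(1, −2)·P⁻¹.
Then B⁵ = P·diag(1, −32)·P⁻¹ = [[−2, −32], [1, 32]] · [[−1, −1], [−1, −2]] = [[34, 66], [−33, −65]].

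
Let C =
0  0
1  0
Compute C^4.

[[0, 0], [0, 0]]

C is strictly triangular, hence nilpotent: C^2 = 0, so C^4 = 0.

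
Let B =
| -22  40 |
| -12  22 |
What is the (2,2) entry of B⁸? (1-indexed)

256

tr B = 0 and det B = -4, so the characteristic polynomial is λ² − (0)λ + (-4) with roots 2 and -2.
Eigenvectors give P = [[-5, 2], [-3, 1]] with P⁻¹ = [[1, -2], [3, -5]], and B = P·diag(2, -2)·P⁻¹.
Then B⁸ = P·diag(256, 256)·P⁻¹ = [[-1280, 512], [-768, 256]] · [[1, -2], [3, -5]] = [[256, 0], [0, 256]].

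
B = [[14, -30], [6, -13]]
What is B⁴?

tr B = 1 and det B = -2, so the characteristic polynomial is λ² − (1)λ + (-2) with roots -1 and 2.
Eigenvectors give P = [[2, -5], [1, -2]] with P⁻¹ = [[-2, 5], [-1, 2]], and B = P·diag(-1, 2)·P⁻¹.
Then B⁴ = P·diag(1, 16)·P⁻¹ = [[2, -80], [1, -32]] · [[-2, 5], [-1, 2]] = [[76, -150], [30, -59]].

[[76, -150], [30, -59]]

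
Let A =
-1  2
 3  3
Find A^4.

[[73, 88], [132, 249]]

A^2 = [[7, 4], [6, 15]]
A^3 = [[5, 26], [39, 57]]
A^4 = [[73, 88], [132, 249]]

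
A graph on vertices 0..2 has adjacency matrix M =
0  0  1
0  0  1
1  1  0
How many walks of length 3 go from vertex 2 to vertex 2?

0

The number of length-3 walks from vertex 2 to vertex 2 is entry (2,2) of M³, where M is the adjacency matrix.
M² = [[1, 1, 0], [1, 1, 0], [0, 0, 2]]
M³ = [[0, 0, 2], [0, 0, 2], [2, 2, 0]]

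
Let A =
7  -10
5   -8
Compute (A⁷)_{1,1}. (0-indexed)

tr A = -1 and det A = -6, so the characteristic polynomial is λ² − (-1)λ + (-6) with roots 2 and -3.
Eigenvectors give P = [[-2, -1], [-1, -1]] with P⁻¹ = [[-1, 1], [1, -2]], and A = P·diag(2, -3)·P⁻¹.
Then A⁷ = P·diag(128, -2187)·P⁻¹ = [[-256, 2187], [-128, 2187]] · [[-1, 1], [1, -2]] = [[2443, -4630], [2315, -4502]].

-4502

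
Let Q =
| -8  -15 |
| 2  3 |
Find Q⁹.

tr Q = -5 and det Q = 6, so the characteristic polynomial is λ² − (-5)λ + (6) with roots -3 and -2.
Eigenvectors give P = [[-3, -5], [1, 2]] with P⁻¹ = [[-2, -5], [1, 3]], and Q = P·diag(-3, -2)·P⁻¹.
Then Q⁹ = P·diag(-19683, -512)·P⁻¹ = [[59049, 2560], [-19683, -1024]] · [[-2, -5], [1, 3]] = [[-115538, -287565], [38342, 95343]].

[[-115538, -287565], [38342, 95343]]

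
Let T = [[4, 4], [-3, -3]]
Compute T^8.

[[4, 4], [-3, -3]]

T² = T (a projection; rank 1, trace 1), so T^8 = T.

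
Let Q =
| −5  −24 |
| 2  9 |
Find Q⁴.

[[−239, −960], [80, 321]]

tr Q = 4 and det Q = 3, so the characteristic polynomial is λ² − (4)λ + (3) with roots 1 and 3.
Eigenvectors give P = [[4, −3], [−1, 1]] with P⁻¹ = [[1, 3], [1, 4]], and Q = P·diag(1, 3)·P⁻¹.
Then Q⁴ = P·diag(1, 81)·P⁻¹ = [[4, −243], [−1, 81]] · [[1, 3], [1, 4]] = [[−239, −960], [80, 321]].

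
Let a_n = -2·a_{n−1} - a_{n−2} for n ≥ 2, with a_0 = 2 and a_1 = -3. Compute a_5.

-7

With companion matrix B = [[-2, -1], [1, 0]], [a_n, a_{n−1}]ᵀ = B·[a_{n−1}, a_{n−2}]ᵀ, so [a_5, a_4]ᵀ = B^4·[a_1, a_0]ᵀ.
B^4 = [[5, 4], [-4, -3]], giving [a_5, a_4]ᵀ = [[-7], [6]].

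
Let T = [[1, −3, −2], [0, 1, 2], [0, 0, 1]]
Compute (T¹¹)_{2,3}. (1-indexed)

T = I + N where N = [[0, −3, −2], [0, 0, 2], [0, 0, 0]] is strictly upper-triangular, so N³ = 0.
(I + N)¹¹ = I + 11·N + 55·N² = [[1, −33, −352], [0, 1, 22], [0, 0, 1]].

22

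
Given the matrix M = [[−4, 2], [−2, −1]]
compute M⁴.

M² = [[12, −10], [10, −3]]
M³ = [[−28, 34], [−34, 23]]
M⁴ = [[44, −90], [90, −91]]

[[44, −90], [90, −91]]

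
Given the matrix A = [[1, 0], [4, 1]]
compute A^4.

A = I + N where N = [[0, 0], [4, 0]] is strictly lower-triangular, so N^2 = 0.
(I + N)^4 = I + 4·N = [[1, 0], [16, 1]].

[[1, 0], [16, 1]]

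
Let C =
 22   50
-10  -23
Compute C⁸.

[[-24964, -63050], [12610, 31781]]

tr C = -1 and det C = -6, so the characteristic polynomial is λ² − (-1)λ + (-6) with roots -3 and 2.
Eigenvectors give P = [[-2, 5], [1, -2]] with P⁻¹ = [[2, 5], [1, 2]], and C = P·diag(-3, 2)·P⁻¹.
Then C⁸ = P·diag(6561, 256)·P⁻¹ = [[-13122, 1280], [6561, -512]] · [[2, 5], [1, 2]] = [[-24964, -63050], [12610, 31781]].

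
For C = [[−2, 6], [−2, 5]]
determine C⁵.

[[−92, 186], [−62, 125]]

tr C = 3 and det C = 2, so the characteristic polynomial is λ² − (3)λ + (2) with roots 2 and 1.
Eigenvectors give P = [[−3, 2], [−2, 1]] with P⁻¹ = [[1, −2], [2, −3]], and C = P·diag(2, 1)·P⁻¹.
Then C⁵ = P·diag(32, 1)·P⁻¹ = [[−96, 2], [−64, 1]] · [[1, −2], [2, −3]] = [[−92, 186], [−62, 125]].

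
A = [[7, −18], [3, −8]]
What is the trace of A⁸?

tr A = −1 and det A = −2, so the characteristic polynomial is λ² − (−1)λ + (−2) with roots 1 and −2.
Eigenvectors give P = [[3, 2], [1, 1]] with P⁻¹ = [[1, −2], [−1, 3]], and A = P·diag(1, −2)·P⁻¹.
Then A⁸ = P·diag(1, 256)·P⁻¹ = [[3, 512], [1, 256]] · [[1, −2], [−1, 3]] = [[−509, 1530], [−255, 766]].

257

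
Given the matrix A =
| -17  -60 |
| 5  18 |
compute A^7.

tr A = 1 and det A = -6, so the characteristic polynomial is λ² − (1)λ + (-6) with roots -2 and 3.
Eigenvectors give P = [[4, -3], [-1, 1]] with P⁻¹ = [[1, 3], [1, 4]], and A = P·diag(-2, 3)·P⁻¹.
Then A^7 = P·diag(-128, 2187)·P⁻¹ = [[-512, -6561], [128, 2187]] · [[1, 3], [1, 4]] = [[-7073, -27780], [2315, 9132]].

[[-7073, -27780], [2315, 9132]]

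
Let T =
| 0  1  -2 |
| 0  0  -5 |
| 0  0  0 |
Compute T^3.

[[0, 0, 0], [0, 0, 0], [0, 0, 0]]

T is strictly triangular, hence nilpotent: T^3 = 0, so T^3 = 0.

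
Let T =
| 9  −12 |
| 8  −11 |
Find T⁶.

[[−1455, 2184], [−1456, 2185]]

tr T = −2 and det T = −3, so the characteristic polynomial is λ² − (−2)λ + (−3) with roots −3 and 1.
Eigenvectors give P = [[1, 3], [1, 2]] with P⁻¹ = [[−2, 3], [1, −1]], and T = P·diag(−3, 1)·P⁻¹.
Then T⁶ = P·diag(729, 1)·P⁻¹ = [[729, 3], [729, 2]] · [[−2, 3], [1, −1]] = [[−1455, 2184], [−1456, 2185]].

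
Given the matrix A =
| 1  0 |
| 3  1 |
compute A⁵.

A = I + N where N = [[0, 0], [3, 0]] is strictly lower-triangular, so N² = 0.
(I + N)⁵ = I + 5·N = [[1, 0], [15, 1]].

[[1, 0], [15, 1]]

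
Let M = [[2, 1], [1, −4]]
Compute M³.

M² = [[5, −2], [−2, 17]]
M³ = [[8, 13], [13, −70]]

[[8, 13], [13, −70]]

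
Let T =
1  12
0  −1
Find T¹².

T² = I (check: tr T = 0 and det T = −1), so T¹² = I since 12 is even.

[[1, 0], [0, 1]]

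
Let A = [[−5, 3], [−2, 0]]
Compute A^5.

tr A = −5 and det A = 6, so the characteristic polynomial is λ² − (−5)λ + (6) with roots −2 and −3.
Eigenvectors give P = [[1, 3], [1, 2]] with P⁻¹ = [[−2, 3], [1, −1]], and A = P·diag(−2, −3)·P⁻¹.
Then A^5 = P·diag(−32, −243)·P⁻¹ = [[−32, −729], [−32, −486]] · [[−2, 3], [1, −1]] = [[−665, 633], [−422, 390]].

[[−665, 633], [−422, 390]]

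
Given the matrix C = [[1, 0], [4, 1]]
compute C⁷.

C = I + N where N = [[0, 0], [4, 0]] is strictly lower-triangular, so N² = 0.
(I + N)⁷ = I + 7·N = [[1, 0], [28, 1]].

[[1, 0], [28, 1]]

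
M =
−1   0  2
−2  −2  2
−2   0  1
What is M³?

M² = [[−3, 0, 0], [2, 4, −6], [0, 0, −3]]
M³ = [[3, 0, −6], [2, −8, 6], [6, 0, −3]]

[[3, 0, −6], [2, −8, 6], [6, 0, −3]]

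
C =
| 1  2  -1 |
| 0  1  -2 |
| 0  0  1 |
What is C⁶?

C = I + N where N = [[0, 2, -1], [0, 0, -2], [0, 0, 0]] is strictly upper-triangular, so N³ = 0.
(I + N)⁶ = I + 6·N + 15·N² = [[1, 12, -66], [0, 1, -12], [0, 0, 1]].

[[1, 12, -66], [0, 1, -12], [0, 0, 1]]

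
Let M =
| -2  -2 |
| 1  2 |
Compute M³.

M² = [[2, 0], [0, 2]]
M³ = [[-4, -4], [2, 4]]

[[-4, -4], [2, 4]]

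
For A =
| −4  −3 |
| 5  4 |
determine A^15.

[[−4, −3], [5, 4]]

A² = I (check: tr A = 0 and det A = −1), so A^15 = A since 15 is odd.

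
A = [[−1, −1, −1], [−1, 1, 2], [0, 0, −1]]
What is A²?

[[2, 0, 0], [0, 2, 1], [0, 0, 1]]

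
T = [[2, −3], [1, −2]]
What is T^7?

T² = I (check: tr T = 0 and det T = −1), so T^7 = T since 7 is odd.

[[2, −3], [1, −2]]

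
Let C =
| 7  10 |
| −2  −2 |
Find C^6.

[[3389, 6650], [−1330, −2596]]

tr C = 5 and det C = 6, so the characteristic polynomial is λ² − (5)λ + (6) with roots 3 and 2.
Eigenvectors give P = [[5, −2], [−2, 1]] with P⁻¹ = [[1, 2], [2, 5]], and C = P·diag(3, 2)·P⁻¹.
Then C^6 = P·diag(729, 64)·P⁻¹ = [[3645, −128], [−1458, 64]] · [[1, 2], [2, 5]] = [[3389, 6650], [−1330, −2596]].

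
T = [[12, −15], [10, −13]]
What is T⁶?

tr T = −1 and det T = −6, so the characteristic polynomial is λ² − (−1)λ + (−6) with roots 2 and −3.
Eigenvectors give P = [[−3, 1], [−2, 1]] with P⁻¹ = [[−1, 1], [−2, 3]], and T = P·diag(2, −3)·P⁻¹.
Then T⁶ = P·diag(64, 729)·P⁻¹ = [[−192, 729], [−128, 729]] · [[−1, 1], [−2, 3]] = [[−1266, 1995], [−1330, 2059]].

[[−1266, 1995], [−1330, 2059]]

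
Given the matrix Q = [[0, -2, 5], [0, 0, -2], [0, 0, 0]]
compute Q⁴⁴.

[[0, 0, 0], [0, 0, 0], [0, 0, 0]]

Q is strictly triangular, hence nilpotent: Q³ = 0, so Q⁴⁴ = 0.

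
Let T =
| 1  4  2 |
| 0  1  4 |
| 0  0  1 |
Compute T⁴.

[[1, 16, 104], [0, 1, 16], [0, 0, 1]]

T = I + N where N = [[0, 4, 2], [0, 0, 4], [0, 0, 0]] is strictly upper-triangular, so N³ = 0.
(I + N)⁴ = I + 4·N + 6·N² = [[1, 16, 104], [0, 1, 16], [0, 0, 1]].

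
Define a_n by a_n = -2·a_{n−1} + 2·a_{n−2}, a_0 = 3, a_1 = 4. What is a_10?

-12064

With companion matrix M = [[-2, 2], [1, 0]], [a_n, a_{n−1}]ᵀ = M·[a_{n−1}, a_{n−2}]ᵀ, so [a_10, a_9]ᵀ = M⁹·[a_1, a_0]ᵀ.
M⁹ = [[-6688, 4896], [2448, -1792]], giving [a_10, a_9]ᵀ = [[-12064], [4416]].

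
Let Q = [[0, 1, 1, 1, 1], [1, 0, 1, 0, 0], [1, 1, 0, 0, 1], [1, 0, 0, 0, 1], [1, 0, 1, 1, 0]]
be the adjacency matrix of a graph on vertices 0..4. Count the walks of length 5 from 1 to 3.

The number of length-5 walks from vertex 1 to vertex 3 is entry (1,3) of Q^5, where Q is the adjacency matrix.
Q^2 = [[4, 1, 2, 1, 2], [1, 2, 1, 1, 2], [2, 1, 3, 2, 1], [1, 1, 2, 2, 1], [2, 2, 1, 1, 3]]
Q^3 = [[6, 6, 7, 6, 7], [6, 2, 5, 3, 3], [7, 5, 4, 3, 7], [6, 3, 3, 2, 5], [7, 3, 7, 5, 4]]
Q^4 = [[26, 13, 19, 13, 19], [13, 11, 11, 9, 14], [19, 11, 19, 14, 14], [13, 9, 14, 11, 11], [19, 14, 14, 11, 19]]
Q^5 = [[64, 45, 58, 45, 58], [45, 24, 38, 27, 33], [58, 38, 44, 33, 52], [45, 27, 33, 24, 38], [58, 33, 52, 38, 44]]

27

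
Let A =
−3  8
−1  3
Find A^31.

[[−3, 8], [−1, 3]]

A² = I (check: tr A = 0 and det A = −1), so A^31 = A since 31 is odd.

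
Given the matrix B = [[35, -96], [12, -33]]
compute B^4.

[[721, -1920], [240, -639]]

tr B = 2 and det B = -3, so the characteristic polynomial is λ² − (2)λ + (-3) with roots 3 and -1.
Eigenvectors give P = [[3, -8], [1, -3]] with P⁻¹ = [[3, -8], [1, -3]], and B = P·diag(3, -1)·P⁻¹.
Then B^4 = P·diag(81, 1)·P⁻¹ = [[243, -8], [81, -3]] · [[3, -8], [1, -3]] = [[721, -1920], [240, -639]].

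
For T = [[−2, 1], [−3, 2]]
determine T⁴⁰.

[[1, 0], [0, 1]]

T² = I (check: tr T = 0 and det T = −1), so T⁴⁰ = I since 40 is even.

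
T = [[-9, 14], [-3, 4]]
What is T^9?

[[-134709, 268394], [-57513, 114514]]

tr T = -5 and det T = 6, so the characteristic polynomial is λ² − (-5)λ + (6) with roots -2 and -3.
Eigenvectors give P = [[-2, 7], [-1, 3]] with P⁻¹ = [[3, -7], [1, -2]], and T = P·diag(-2, -3)·P⁻¹.
Then T^9 = P·diag(-512, -19683)·P⁻¹ = [[1024, -137781], [512, -59049]] · [[3, -7], [1, -2]] = [[-134709, 268394], [-57513, 114514]].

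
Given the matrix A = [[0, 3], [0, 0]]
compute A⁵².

[[0, 0], [0, 0]]

A is strictly triangular, hence nilpotent: A² = 0, so A⁵² = 0.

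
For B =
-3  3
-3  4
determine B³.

B² = [[0, 3], [-3, 7]]
B³ = [[-9, 12], [-12, 19]]

[[-9, 12], [-12, 19]]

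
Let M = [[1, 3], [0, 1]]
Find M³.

M = I + N where N = [[0, 3], [0, 0]] is strictly upper-triangular, so N² = 0.
(I + N)³ = I + 3·N = [[1, 9], [0, 1]].

[[1, 9], [0, 1]]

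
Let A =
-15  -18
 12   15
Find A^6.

[[729, 0], [0, 729]]

tr A = 0 and det A = -9, so the characteristic polynomial is λ² − (0)λ + (-9) with roots -3 and 3.
Eigenvectors give P = [[3, -1], [-2, 1]] with P⁻¹ = [[1, 1], [2, 3]], and A = P·diag(-3, 3)·P⁻¹.
Then A^6 = P·diag(729, 729)·P⁻¹ = [[2187, -729], [-1458, 729]] · [[1, 1], [2, 3]] = [[729, 0], [0, 729]].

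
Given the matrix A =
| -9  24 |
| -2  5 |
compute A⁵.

tr A = -4 and det A = 3, so the characteristic polynomial is λ² − (-4)λ + (3) with roots -1 and -3.
Eigenvectors give P = [[3, -4], [1, -1]] with P⁻¹ = [[-1, 4], [-1, 3]], and A = P·diag(-1, -3)·P⁻¹.
Then A⁵ = P·diag(-1, -243)·P⁻¹ = [[-3, 972], [-1, 243]] · [[-1, 4], [-1, 3]] = [[-969, 2904], [-242, 725]].

[[-969, 2904], [-242, 725]]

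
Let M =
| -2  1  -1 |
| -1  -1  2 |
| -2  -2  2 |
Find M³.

M² = [[5, -1, 2], [-1, -4, 3], [2, -4, 2]]
M³ = [[-13, 2, -3], [0, -3, -1], [-4, 2, -6]]

[[-13, 2, -3], [0, -3, -1], [-4, 2, -6]]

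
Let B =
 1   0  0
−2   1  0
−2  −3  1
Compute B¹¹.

B = I + N where N = [[0, 0, 0], [−2, 0, 0], [−2, −3, 0]] is strictly lower-triangular, so N³ = 0.
(I + N)¹¹ = I + 11·N + 55·N² = [[1, 0, 0], [−22, 1, 0], [308, −33, 1]].

[[1, 0, 0], [−22, 1, 0], [308, −33, 1]]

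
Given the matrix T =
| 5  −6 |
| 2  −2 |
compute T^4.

[[61, −90], [30, −44]]

tr T = 3 and det T = 2, so the characteristic polynomial is λ² − (3)λ + (2) with roots 2 and 1.
Eigenvectors give P = [[2, −3], [1, −2]] with P⁻¹ = [[2, −3], [1, −2]], and T = P·diag(2, 1)·P⁻¹.
Then T^4 = P·diag(16, 1)·P⁻¹ = [[32, −3], [16, −2]] · [[2, −3], [1, −2]] = [[61, −90], [30, −44]].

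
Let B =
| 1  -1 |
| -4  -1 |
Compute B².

[[5, 0], [0, 5]]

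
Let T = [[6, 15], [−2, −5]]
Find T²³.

[[6, 15], [−2, −5]]

T² = T (a projection; rank 1, trace 1), so T²³ = T.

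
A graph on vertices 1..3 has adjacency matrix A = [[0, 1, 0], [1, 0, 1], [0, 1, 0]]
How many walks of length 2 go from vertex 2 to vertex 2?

The number of length-2 walks from vertex 2 to vertex 2 is entry (2,2) of A^2, where A is the adjacency matrix.
A^2 = [[1, 0, 1], [0, 2, 0], [1, 0, 1]]

2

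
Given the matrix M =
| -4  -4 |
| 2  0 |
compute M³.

[[0, -32], [16, 32]]

M² = [[8, 16], [-8, -8]]
M³ = [[0, -32], [16, 32]]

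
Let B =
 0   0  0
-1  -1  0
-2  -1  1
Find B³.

[[0, 0, 0], [-1, -1, 0], [-2, -1, 1]]

B² = [[0, 0, 0], [1, 1, 0], [-1, 0, 1]]
B³ = [[0, 0, 0], [-1, -1, 0], [-2, -1, 1]]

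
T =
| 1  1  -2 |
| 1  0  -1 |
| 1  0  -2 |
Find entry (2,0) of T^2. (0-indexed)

-1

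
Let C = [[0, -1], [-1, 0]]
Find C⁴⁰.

[[1, 0], [0, 1]]

C² = I (check: tr C = 0 and det C = -1), so C⁴⁰ = I since 40 is even.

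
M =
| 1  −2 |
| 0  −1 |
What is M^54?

[[1, 0], [0, 1]]

M² = I (check: tr M = 0 and det M = −1), so M^54 = I since 54 is even.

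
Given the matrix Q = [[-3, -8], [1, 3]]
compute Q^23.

[[-3, -8], [1, 3]]

Q² = I (check: tr Q = 0 and det Q = -1), so Q^23 = Q since 23 is odd.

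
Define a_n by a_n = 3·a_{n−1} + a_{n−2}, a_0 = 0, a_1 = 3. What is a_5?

327

With companion matrix A = [[3, 1], [1, 0]], [a_n, a_{n−1}]ᵀ = A·[a_{n−1}, a_{n−2}]ᵀ, so [a_5, a_4]ᵀ = A⁴·[a_1, a_0]ᵀ.
A⁴ = [[109, 33], [33, 10]], giving [a_5, a_4]ᵀ = [[327], [99]].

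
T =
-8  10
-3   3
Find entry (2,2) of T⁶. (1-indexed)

-3261

tr T = -5 and det T = 6, so the characteristic polynomial is λ² − (-5)λ + (6) with roots -2 and -3.
Eigenvectors give P = [[-5, 2], [-3, 1]] with P⁻¹ = [[1, -2], [3, -5]], and T = P·diag(-2, -3)·P⁻¹.
Then T⁶ = P·diag(64, 729)·P⁻¹ = [[-320, 1458], [-192, 729]] · [[1, -2], [3, -5]] = [[4054, -6650], [1995, -3261]].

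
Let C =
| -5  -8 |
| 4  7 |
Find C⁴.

tr C = 2 and det C = -3, so the characteristic polynomial is λ² − (2)λ + (-3) with roots 3 and -1.
Eigenvectors give P = [[-1, 2], [1, -1]] with P⁻¹ = [[1, 2], [1, 1]], and C = P·diag(3, -1)·P⁻¹.
Then C⁴ = P·diag(81, 1)·P⁻¹ = [[-81, 2], [81, -1]] · [[1, 2], [1, 1]] = [[-79, -160], [80, 161]].

[[-79, -160], [80, 161]]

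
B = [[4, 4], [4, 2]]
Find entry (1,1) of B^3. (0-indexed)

B^2 = [[32, 24], [24, 20]]
B^3 = [[224, 176], [176, 136]]

136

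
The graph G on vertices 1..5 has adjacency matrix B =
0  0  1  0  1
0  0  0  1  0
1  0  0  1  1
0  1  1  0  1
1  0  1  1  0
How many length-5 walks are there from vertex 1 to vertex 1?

18

The number of length-5 walks from vertex 1 to vertex 1 is entry (1,1) of B⁵, where B is the adjacency matrix.
B² = [[2, 0, 1, 2, 1], [0, 1, 1, 0, 1], [1, 1, 3, 1, 2], [2, 0, 1, 3, 1], [1, 1, 2, 1, 3]]
B³ = [[2, 2, 5, 2, 5], [2, 0, 1, 3, 1], [5, 1, 4, 6, 5], [2, 3, 6, 2, 6], [5, 1, 5, 6, 4]]
B⁴ = [[10, 2, 9, 12, 9], [2, 3, 6, 2, 6], [9, 6, 16, 10, 15], [12, 2, 10, 15, 10], [9, 6, 15, 10, 16]]
B⁵ = [[18, 12, 31, 20, 31], [12, 2, 10, 15, 10], [31, 10, 34, 37, 35], [20, 15, 37, 22, 37], [31, 10, 35, 37, 34]]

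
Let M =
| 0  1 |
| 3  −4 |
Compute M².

[[3, −4], [−12, 19]]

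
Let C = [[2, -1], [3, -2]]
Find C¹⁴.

[[1, 0], [0, 1]]

C² = I (check: tr C = 0 and det C = -1), so C¹⁴ = I since 14 is even.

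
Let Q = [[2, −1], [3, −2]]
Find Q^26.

[[1, 0], [0, 1]]

Q² = I (check: tr Q = 0 and det Q = −1), so Q^26 = I since 26 is even.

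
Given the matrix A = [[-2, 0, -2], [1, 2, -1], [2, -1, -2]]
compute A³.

[[18, -4, -18], [5, 12, 3], [20, -1, 16]]

A² = [[0, 2, 8], [-2, 5, -2], [-9, 0, 1]]
A³ = [[18, -4, -18], [5, 12, 3], [20, -1, 16]]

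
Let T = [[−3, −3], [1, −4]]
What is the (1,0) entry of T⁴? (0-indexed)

−133

T² = [[6, 21], [−7, 13]]
T³ = [[3, −102], [34, −31]]
T⁴ = [[−111, 399], [−133, 22]]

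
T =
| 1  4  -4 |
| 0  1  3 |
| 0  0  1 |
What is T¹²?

[[1, 48, 744], [0, 1, 36], [0, 0, 1]]

T = I + N where N = [[0, 4, -4], [0, 0, 3], [0, 0, 0]] is strictly upper-triangular, so N³ = 0.
(I + N)¹² = I + 12·N + 66·N² = [[1, 48, 744], [0, 1, 36], [0, 0, 1]].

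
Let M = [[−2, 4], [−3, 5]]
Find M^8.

tr M = 3 and det M = 2, so the characteristic polynomial is λ² − (3)λ + (2) with roots 1 and 2.
Eigenvectors give P = [[−4, 1], [−3, 1]] with P⁻¹ = [[−1, 1], [−3, 4]], and M = P·diag(1, 2)·P⁻¹.
Then M^8 = P·diag(1, 256)·P⁻¹ = [[−4, 256], [−3, 256]] · [[−1, 1], [−3, 4]] = [[−764, 1020], [−765, 1021]].

[[−764, 1020], [−765, 1021]]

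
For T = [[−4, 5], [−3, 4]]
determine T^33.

T² = I (check: tr T = 0 and det T = −1), so T^33 = T since 33 is odd.

[[−4, 5], [−3, 4]]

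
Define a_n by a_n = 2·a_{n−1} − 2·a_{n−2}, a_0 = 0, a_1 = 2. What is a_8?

0

With companion matrix Q = [[2, −2], [1, 0]], [a_n, a_{n−1}]ᵀ = Q·[a_{n−1}, a_{n−2}]ᵀ, so [a_8, a_7]ᵀ = Q⁷·[a_1, a_0]ᵀ.
Q⁷ = [[0, 16], [−8, 16]], giving [a_8, a_7]ᵀ = [[0], [−16]].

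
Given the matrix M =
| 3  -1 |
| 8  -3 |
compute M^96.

M² = I (check: tr M = 0 and det M = -1), so M^96 = I since 96 is even.

[[1, 0], [0, 1]]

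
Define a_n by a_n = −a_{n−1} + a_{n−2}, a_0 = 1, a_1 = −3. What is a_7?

With companion matrix T = [[−1, 1], [1, 0]], [a_n, a_{n−1}]ᵀ = T·[a_{n−1}, a_{n−2}]ᵀ, so [a_7, a_6]ᵀ = T^6·[a_1, a_0]ᵀ.
T^6 = [[13, −8], [−8, 5]], giving [a_7, a_6]ᵀ = [[−47], [29]].

−47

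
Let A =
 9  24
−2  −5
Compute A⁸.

[[26241, 78720], [−6560, −19679]]

tr A = 4 and det A = 3, so the characteristic polynomial is λ² − (4)λ + (3) with roots 1 and 3.
Eigenvectors give P = [[3, 4], [−1, −1]] with P⁻¹ = [[−1, −4], [1, 3]], and A = P·diag(1, 3)·P⁻¹.
Then A⁸ = P·diag(1, 6561)·P⁻¹ = [[3, 26244], [−1, −6561]] · [[−1, −4], [1, 3]] = [[26241, 78720], [−6560, −19679]].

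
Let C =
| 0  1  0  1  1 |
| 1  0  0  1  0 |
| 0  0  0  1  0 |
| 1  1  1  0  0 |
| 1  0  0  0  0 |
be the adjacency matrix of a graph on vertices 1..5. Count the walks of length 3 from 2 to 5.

1

The number of length-3 walks from vertex 2 to vertex 5 is entry (2,5) of C^3, where C is the adjacency matrix.
C^2 = [[3, 1, 1, 1, 0], [1, 2, 1, 1, 1], [1, 1, 1, 0, 0], [1, 1, 0, 3, 1], [0, 1, 0, 1, 1]]
C^3 = [[2, 4, 1, 5, 3], [4, 2, 1, 4, 1], [1, 1, 0, 3, 1], [5, 4, 3, 2, 1], [3, 1, 1, 1, 0]]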